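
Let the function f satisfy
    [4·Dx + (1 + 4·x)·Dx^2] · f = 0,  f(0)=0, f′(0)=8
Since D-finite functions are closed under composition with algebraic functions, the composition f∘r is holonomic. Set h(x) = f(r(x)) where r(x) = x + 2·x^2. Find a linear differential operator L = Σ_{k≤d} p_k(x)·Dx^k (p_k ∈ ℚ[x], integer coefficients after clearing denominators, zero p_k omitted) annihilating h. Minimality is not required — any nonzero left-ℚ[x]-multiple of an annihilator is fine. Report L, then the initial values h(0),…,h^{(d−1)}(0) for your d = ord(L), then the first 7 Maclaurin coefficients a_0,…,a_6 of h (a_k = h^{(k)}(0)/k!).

L = (16·x + 32·x^2)·Dx + (1 + 8·x + 24·x^2 + 32·x^3)·Dx^2  (order 2).
h: a_k = 0, 8, 0, -64/3, 64, -512/5, 0, …
ICs: h(0) = 0, h′(0) = 8.

f: a_k = 0, 8, -16, 128/3, -128, 2048/5, -4096/3, …
L₀ from L_f via x↦r, Dx↦r'^{-1}Dx.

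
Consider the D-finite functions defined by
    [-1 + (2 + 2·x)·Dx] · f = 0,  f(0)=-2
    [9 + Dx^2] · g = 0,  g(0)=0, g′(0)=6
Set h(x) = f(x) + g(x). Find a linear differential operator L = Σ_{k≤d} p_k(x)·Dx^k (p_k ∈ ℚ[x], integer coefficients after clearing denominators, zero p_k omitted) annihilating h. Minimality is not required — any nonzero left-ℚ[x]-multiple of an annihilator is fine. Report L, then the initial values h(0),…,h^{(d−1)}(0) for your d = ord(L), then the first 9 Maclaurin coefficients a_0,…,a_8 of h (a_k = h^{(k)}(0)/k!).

L = (-351 - 648·x - 324·x^2) + (630 + 1926·x + 1944·x^2 + 648·x^3)·Dx + (-39 - 72·x - 36·x^2)·Dx^2 + (70 + 214·x + 216·x^2 + 72·x^3)·Dx^3  (order 3).
h: a_k = -2, 5, 1/4, -73/8, 5/64, 2557/640, 21/512, -32259/35840, 429/16384, …
ICs: h(0) = -2, h′(0) = 5, h′′(0) = 1/2.

f: a_k = -2, -1, 1/4, -1/8, 5/64, -7/128, 21/512, -33/1024, 429/16384, …
g: a_k = 0, 6, 0, -9, 0, 81/20, 0, -243/280, 0, …
h₀=f+g: left-lcm gives L₀, ord ≤ 3.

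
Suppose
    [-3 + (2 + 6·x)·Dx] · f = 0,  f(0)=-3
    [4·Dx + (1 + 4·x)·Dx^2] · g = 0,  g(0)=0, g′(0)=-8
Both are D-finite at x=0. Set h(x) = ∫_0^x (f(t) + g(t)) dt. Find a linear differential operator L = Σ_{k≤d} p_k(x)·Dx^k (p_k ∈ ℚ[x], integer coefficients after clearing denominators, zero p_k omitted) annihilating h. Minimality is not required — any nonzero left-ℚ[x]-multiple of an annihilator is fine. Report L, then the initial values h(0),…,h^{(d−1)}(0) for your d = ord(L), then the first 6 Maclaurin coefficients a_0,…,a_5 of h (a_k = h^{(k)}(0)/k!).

L = (84 + 144·x)·Dx^2 + (101 + 552·x + 720·x^2)·Dx^3 + (10 + 94·x + 288·x^2 + 288·x^3)·Dx^4  (order 4).
h: a_k = 0, -3, -25/4, 155/24, -2291/192, 17599/640, …
ICs: h(0) = 0, h′(0) = -3, h′′(0) = -25/2, h′′′(0) = 155/4.

f: a_k = -3, -9/2, 27/8, -81/16, 1215/128, -5103/256, …
g: a_k = 0, -8, 16, -128/3, 128, -2048/5, …
Weyl lclm of L_f,L_g ⇒ L₀ (ord ≤ 3).
h=∫₀ˣh₀: take L = L₀·Dx.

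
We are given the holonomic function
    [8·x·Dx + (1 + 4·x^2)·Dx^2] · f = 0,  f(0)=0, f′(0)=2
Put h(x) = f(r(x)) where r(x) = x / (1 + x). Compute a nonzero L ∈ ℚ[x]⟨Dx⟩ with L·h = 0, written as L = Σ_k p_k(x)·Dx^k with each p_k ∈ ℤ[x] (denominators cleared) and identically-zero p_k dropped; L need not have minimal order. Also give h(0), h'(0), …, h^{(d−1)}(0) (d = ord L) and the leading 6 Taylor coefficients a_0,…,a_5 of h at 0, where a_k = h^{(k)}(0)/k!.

L = (2 + 10·x)·Dx + (1 + 2·x + 5·x^2)·Dx^2  (order 2).
h: a_k = 0, 2, -2, -2/3, 6, -38/5, …
ICs: h(0) = 0, h′(0) = 2.

f: a_k = 0, 2, 0, -8/3, 0, 32/5, …
L₀ from L_f via x↦r, Dx↦r'^{-1}Dx.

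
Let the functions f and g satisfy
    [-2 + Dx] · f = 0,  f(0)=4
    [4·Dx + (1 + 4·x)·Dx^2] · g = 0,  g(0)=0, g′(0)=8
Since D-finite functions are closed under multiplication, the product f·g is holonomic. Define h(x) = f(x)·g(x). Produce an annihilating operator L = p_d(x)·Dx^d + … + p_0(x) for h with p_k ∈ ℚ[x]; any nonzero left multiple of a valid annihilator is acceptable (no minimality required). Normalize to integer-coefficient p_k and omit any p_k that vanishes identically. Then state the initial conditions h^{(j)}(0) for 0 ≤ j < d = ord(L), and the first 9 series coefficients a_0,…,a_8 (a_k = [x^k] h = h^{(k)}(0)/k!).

L = (-4 + 16·x) - 16·x·Dx + (1 + 4·x)·Dx^2  (order 2).
h: a_k = 0, 32, 0, 320/3, -256, 13376/15, -27136/9, 3306112/315, -1670656/45, …
ICs: h(0) = 0, h′(0) = 32.

f: a_k = 4, 8, 8, 16/3, 8/3, 16/15, 16/45, 32/315, 8/315, …
g: a_k = 0, 8, -16, 128/3, -128, 2048/5, -4096/3, 32768/7, -16384, …
L₀ := L_f ⊗_s L_g (sym. prod.), ord ≤ 2.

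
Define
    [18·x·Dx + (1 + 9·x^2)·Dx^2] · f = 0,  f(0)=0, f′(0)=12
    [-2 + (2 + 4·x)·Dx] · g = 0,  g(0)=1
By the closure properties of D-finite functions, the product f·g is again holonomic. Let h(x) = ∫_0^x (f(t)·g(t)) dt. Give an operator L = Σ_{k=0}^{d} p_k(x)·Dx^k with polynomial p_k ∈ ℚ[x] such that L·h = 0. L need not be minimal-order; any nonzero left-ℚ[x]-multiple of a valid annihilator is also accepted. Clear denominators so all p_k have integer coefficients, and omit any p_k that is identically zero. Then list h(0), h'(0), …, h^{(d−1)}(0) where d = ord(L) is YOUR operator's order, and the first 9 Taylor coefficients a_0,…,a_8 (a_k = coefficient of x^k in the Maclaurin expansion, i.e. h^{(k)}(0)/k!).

L = (3 - 18·x - 9·x^2)·Dx + (-2 + 14·x + 54·x^2 + 36·x^3)·Dx^2 + (1 + 4·x + 13·x^2 + 36·x^3 + 36·x^4)·Dx^3  (order 3).
h: a_k = 0, 0, 6, 4, -21/2, -6, 683/20, 267/10, -187623/1120, …
ICs: h(0) = 0, h′(0) = 0, h′′(0) = 12.

f: a_k = 0, 12, 0, -36, 0, 972/5, 0, -8748/7, 0, …
g: a_k = 1, 1, -1/2, 1/2, -5/8, 7/8, -21/16, 33/16, -429/128, …
h₀=f·g: eliminate ⇒ L₀, order ≤ 2·1.
Integrate: L := L₀·Dx.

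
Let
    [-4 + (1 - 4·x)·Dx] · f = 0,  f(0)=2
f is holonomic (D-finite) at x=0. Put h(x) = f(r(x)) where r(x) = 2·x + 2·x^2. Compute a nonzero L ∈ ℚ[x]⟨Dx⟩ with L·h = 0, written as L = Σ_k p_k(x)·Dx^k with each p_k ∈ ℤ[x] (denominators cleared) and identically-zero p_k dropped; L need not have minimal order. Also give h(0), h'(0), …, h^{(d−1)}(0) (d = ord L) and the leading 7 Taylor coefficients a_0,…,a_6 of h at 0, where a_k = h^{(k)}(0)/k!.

L = (8 + 16·x) + (-1 + 8·x + 8·x^2)·Dx  (order 1).
h: a_k = 2, 16, 144, 1280, 11392, 101376, 902144, …
ICs: h(0) = 2.

f: a_k = 2, 8, 32, 128, 512, 2048, 8192, …
Substitute x→r, Dx→(1/r')Dx; clear ⇒ L₀.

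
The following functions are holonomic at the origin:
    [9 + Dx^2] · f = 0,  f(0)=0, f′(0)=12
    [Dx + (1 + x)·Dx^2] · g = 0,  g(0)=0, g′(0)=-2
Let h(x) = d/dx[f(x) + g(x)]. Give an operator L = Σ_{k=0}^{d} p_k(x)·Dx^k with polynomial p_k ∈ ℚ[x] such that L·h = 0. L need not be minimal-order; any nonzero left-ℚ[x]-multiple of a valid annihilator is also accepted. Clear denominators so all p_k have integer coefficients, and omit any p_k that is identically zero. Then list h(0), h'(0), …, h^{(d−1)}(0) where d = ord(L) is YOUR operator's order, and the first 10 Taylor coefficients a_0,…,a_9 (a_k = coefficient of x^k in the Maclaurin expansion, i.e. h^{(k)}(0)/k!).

L = (135 + 162·x + 81·x^2) + (99 + 261·x + 243·x^2 + 81·x^3)·Dx + (15 + 18·x + 9·x^2)·Dx^2 + (11 + 29·x + 27·x^2 + 9·x^3)·Dx^3  (order 3).
h: a_k = 10, 2, -56, 2, 77/2, 2, -283/20, 2, -53/1120, 2, …
ICs: h(0) = 10, h′(0) = 2, h′′(0) = -112.

f: a_k = 0, 12, 0, -18, 0, 81/10, 0, -243/140, 0, 243/1120, …
g: a_k = 0, -2, 1, -2/3, 1/2, -2/5, 1/3, -2/7, 1/4, -2/9, …
h₀=f+g: left-lcm gives L₀, ord ≤ 4.
Derive L from L₀ (diff closure).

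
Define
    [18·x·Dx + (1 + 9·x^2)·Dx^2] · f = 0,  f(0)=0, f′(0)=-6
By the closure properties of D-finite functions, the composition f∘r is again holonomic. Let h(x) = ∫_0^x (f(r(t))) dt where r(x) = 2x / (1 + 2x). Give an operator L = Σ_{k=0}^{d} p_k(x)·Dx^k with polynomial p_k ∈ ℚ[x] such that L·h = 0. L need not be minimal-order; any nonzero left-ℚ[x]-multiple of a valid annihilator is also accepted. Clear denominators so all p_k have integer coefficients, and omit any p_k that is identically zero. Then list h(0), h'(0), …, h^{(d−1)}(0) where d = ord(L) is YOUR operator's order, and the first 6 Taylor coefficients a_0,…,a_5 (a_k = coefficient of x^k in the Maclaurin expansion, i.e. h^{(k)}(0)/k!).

f: a_k = 0, -6, 0, 18, 0, -486/5, …
Change of var in L_f (x↦r) gives L₀.
∫: right-multiply L₀ by Dx.
L = (4 + 80·x)·Dx^2 + (1 + 4·x + 40·x^2)·Dx^3  (order 3).
h: a_k = 0, 0, -6, 8, 24, -768/5, …
ICs: h(0) = 0, h′(0) = 0, h′′(0) = -12.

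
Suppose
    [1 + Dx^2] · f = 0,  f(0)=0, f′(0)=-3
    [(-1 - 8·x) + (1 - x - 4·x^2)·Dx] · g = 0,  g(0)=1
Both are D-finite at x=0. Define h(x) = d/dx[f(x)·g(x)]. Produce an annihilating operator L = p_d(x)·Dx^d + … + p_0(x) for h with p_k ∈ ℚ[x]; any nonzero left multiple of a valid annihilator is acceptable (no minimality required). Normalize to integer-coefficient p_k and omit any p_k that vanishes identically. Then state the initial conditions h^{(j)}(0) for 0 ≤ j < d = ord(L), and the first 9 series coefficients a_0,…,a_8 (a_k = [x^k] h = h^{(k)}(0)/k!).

L = (159 - 2·x - 7·x^2 + 8·x^3 + 16·x^4) + (22 + 178·x + 24·x^2 + 64·x^3)·Dx + (-7 + 6·x + 25·x^2 + 8·x^3 + 16·x^4)·Dx^2  (order 2).
h: a_k = -3, -6, -87/2, -106, -3381/8, -22863/20, -888089/240, -2168417/210, -411895657/13440, …
ICs: h(0) = -3, h′(0) = -6.

f: a_k = 0, -3, 0, 1/2, 0, -1/40, 0, 1/1680, 0, …
g: a_k = 1, 1, 5, 9, 29, 65, 181, 441, 1165, …
h₀=f·g: eliminate ⇒ L₀, order ≤ 2·1.
Differentiate: ansatz ord ≤ ord L₀ ⇒ L.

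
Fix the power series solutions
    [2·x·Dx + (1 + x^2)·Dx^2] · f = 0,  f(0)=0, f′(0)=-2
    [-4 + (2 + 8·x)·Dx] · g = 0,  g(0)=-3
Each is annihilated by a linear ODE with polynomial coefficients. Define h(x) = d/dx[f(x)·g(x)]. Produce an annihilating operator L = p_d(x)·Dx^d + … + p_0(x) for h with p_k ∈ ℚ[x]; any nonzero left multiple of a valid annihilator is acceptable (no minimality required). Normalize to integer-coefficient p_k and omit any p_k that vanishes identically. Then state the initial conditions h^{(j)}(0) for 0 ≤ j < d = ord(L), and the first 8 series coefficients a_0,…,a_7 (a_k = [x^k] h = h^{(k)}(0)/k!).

L = (-10 + 40·x + 98·x^2 - 24·x^3 - 12·x^4) + (13 + 66·x + 117·x^2 + 226·x^3 - 84·x^4 - 48·x^5)·Dx + (3 + 23·x + 42·x^2 - x^3 + 23·x^4 - 24·x^5 - 16·x^6)·Dx^2  (order 2).
h: a_k = 6, 24, -42, 80, -274, 4872/5, -17054/5, 428704/35, …
ICs: h(0) = 6, h′(0) = 24.

f: a_k = 0, -2, 0, 2/3, 0, -2/5, 0, 2/7, …
g: a_k = -3, -6, 6, -12, 30, -84, 252, -792, …
f·g: L₀ = L_f ⊗_s L_g, ord ≤ 2·1.
h₀' ⇒ L via d/dx closure of L₀.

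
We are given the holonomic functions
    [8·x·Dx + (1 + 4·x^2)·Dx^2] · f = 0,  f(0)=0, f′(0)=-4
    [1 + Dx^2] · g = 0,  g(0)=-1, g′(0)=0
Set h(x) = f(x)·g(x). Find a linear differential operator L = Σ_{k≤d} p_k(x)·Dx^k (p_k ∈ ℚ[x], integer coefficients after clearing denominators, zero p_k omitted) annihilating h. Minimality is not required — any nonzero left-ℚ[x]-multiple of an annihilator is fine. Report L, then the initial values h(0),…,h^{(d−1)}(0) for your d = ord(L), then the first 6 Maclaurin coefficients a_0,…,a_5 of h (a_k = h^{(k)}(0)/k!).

f: a_k = 0, -4, 0, 16/3, 0, -64/5, …
g: a_k = -1, 0, 1/2, 0, -1/24, 0, …
Product ⇒ symmetric product L₀, ord ≤ 4.
L = (85 + 944·x^2 + 416·x^4 + 256·x^6 + 256·x^8) + (144·x + 704·x^3 + 768·x^5 + 1024·x^7)·Dx + (90 + 992·x^2 + 576·x^4 + 512·x^6 + 512·x^8)·Dx^2 + (144·x + 704·x^3 + 768·x^5 + 1024·x^7)·Dx^3 + (5 + 48·x^2 + 160·x^4 + 256·x^6 + 256·x^8)·Dx^4  (order 4).
h: a_k = 0, 4, 0, -22/3, 0, 469/30, …
ICs: h(0) = 0, h′(0) = 4, h′′(0) = 0, h′′′(0) = -44.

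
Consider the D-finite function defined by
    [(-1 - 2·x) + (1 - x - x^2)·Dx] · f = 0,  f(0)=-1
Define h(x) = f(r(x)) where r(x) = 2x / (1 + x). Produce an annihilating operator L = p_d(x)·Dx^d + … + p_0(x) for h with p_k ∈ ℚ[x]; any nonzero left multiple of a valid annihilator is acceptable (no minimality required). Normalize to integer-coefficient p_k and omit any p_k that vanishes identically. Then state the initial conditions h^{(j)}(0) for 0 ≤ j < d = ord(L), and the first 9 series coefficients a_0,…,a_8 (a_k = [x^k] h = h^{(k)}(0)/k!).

f: a_k = -1, -1, -2, -3, -5, -8, -13, -21, -34, …
Substitute x→r, Dx→(1/r')Dx; clear ⇒ L₀.
L = (2 + 10·x) + (-1 - x + 5·x^2 + 5·x^3)·Dx  (order 1).
h: a_k = -1, -2, -6, -10, -30, -50, -150, -250, -750, …
ICs: h(0) = -1.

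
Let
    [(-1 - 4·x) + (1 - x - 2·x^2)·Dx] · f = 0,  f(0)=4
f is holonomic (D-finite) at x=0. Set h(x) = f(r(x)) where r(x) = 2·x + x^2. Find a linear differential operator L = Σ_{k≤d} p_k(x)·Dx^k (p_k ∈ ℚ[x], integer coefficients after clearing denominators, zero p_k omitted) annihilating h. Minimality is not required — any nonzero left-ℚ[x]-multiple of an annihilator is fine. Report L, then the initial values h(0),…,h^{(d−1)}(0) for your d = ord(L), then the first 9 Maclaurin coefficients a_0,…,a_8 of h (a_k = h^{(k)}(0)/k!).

L = (2 + 16·x + 8·x^2) + (-1 + 3·x + 6·x^2 + 2·x^3)·Dx  (order 1).
h: a_k = 4, 8, 52, 208, 956, 4216, 18804, 83616, 372108, …
ICs: h(0) = 4.

f: a_k = 4, 4, 12, 20, 44, 84, 172, 340, 684, …
h₀=f(r): pull back L_f along r ⇒ L₀.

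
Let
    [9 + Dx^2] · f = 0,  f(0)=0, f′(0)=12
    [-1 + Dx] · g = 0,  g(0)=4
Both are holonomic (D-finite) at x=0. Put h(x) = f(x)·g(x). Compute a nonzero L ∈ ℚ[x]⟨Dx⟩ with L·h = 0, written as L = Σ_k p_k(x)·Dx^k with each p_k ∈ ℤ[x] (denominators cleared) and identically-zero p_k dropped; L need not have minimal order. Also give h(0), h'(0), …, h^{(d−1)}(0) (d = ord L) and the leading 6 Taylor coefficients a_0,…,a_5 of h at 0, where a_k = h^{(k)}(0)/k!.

L = 10 - 2·Dx + Dx^2  (order 2).
h: a_k = 0, 48, 48, -48, -64, -8/5, …
ICs: h(0) = 0, h′(0) = 48.

f: a_k = 0, 12, 0, -18, 0, 81/10, …
g: a_k = 4, 4, 2, 2/3, 1/6, 1/30, …
Product ⇒ symmetric product L₀, ord ≤ 2.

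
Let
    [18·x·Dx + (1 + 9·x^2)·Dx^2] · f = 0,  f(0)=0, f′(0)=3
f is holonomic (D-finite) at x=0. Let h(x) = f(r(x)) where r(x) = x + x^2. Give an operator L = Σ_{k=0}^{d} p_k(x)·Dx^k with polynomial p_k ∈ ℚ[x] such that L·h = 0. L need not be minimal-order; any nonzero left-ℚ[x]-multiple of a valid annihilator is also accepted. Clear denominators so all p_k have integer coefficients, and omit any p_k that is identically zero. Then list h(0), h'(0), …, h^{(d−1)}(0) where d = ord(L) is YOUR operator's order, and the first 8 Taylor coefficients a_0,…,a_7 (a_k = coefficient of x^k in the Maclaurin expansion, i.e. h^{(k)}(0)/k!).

f: a_k = 0, 3, 0, -9, 0, 243/5, 0, -2187/7, …
Change of var in L_f (x↦r) gives L₀.
L = (-2 + 18·x + 72·x^2 + 108·x^3 + 54·x^4)·Dx + (1 + 2·x + 9·x^2 + 36·x^3 + 45·x^4 + 18·x^5)·Dx^2  (order 2).
h: a_k = 0, 3, 3, -9, -27, 108/5, 234, 1215/7, …
ICs: h(0) = 0, h′(0) = 3.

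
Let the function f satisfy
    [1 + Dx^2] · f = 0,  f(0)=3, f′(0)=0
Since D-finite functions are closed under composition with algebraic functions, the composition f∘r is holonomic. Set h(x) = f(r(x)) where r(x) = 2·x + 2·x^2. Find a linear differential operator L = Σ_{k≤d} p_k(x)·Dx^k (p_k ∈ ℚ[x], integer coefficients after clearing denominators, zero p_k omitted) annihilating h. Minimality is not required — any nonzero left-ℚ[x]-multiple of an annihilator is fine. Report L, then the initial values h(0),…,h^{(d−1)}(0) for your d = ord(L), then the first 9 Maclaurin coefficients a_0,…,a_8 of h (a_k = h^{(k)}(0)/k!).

L = (4 + 24·x + 48·x^2 + 32·x^3) - 2·Dx + (1 + 2·x)·Dx^2  (order 2).
h: a_k = 3, 0, -6, -12, -4, 8, 176/15, 32/5, -208/105, …
ICs: h(0) = 3, h′(0) = 0.

f: a_k = 3, 0, -3/2, 0, 1/8, 0, -1/240, 0, 1/13440, …
f∘r: x↦r, Dx↦Dx/r' in L_f ⇒ L₀.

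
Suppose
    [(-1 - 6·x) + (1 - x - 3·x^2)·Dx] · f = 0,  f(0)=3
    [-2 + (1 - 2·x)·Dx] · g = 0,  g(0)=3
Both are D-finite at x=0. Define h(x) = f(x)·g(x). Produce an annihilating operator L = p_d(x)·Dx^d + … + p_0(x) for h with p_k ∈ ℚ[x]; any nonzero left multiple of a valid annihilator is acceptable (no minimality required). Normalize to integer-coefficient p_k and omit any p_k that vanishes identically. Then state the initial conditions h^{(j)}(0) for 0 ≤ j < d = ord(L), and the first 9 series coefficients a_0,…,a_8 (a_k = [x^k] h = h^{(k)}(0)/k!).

f: a_k = 3, 3, 12, 21, 57, 120, 291, 651, 1524, …
g: a_k = 3, 6, 12, 24, 48, 96, 192, 384, 768, …
f·g: L₀ = L_f ⊗_s L_g, ord ≤ 1·1.
L = (-3 - 2·x + 18·x^2) + (1 - 3·x - x^2 + 6·x^3)·Dx  (order 1).
h: a_k = 9, 27, 90, 243, 657, 1674, 4221, 10395, 25362, …
ICs: h(0) = 9.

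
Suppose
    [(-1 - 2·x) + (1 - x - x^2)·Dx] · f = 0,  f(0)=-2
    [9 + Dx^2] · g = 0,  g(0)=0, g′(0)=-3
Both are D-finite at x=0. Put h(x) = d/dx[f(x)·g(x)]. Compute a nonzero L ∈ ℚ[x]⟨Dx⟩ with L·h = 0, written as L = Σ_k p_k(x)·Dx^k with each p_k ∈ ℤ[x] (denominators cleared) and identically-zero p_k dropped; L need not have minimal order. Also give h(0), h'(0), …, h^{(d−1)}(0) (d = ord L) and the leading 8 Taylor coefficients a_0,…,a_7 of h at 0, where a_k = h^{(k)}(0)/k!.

f: a_k = -2, -2, -4, -6, -10, -16, -26, -42, …
g: a_k = 0, -3, 0, 9/2, 0, -81/40, 0, 243/560, …
Product ⇒ symmetric product L₀, ord ≤ 2.
h₀' ⇒ L via d/dx closure of L₀.
L = (3 - 162·x - 81·x^2 + 162·x^3 + 81·x^4) + (-12 - 6·x + 54·x^2 + 36·x^3)·Dx + (7 - 16·x - 7·x^2 + 18·x^3 + 9·x^4)·Dx^2  (order 2).
h: a_k = 6, 12, 9, 36, 321/4, 1503/10, 2253/8, 18279/35, …
ICs: h(0) = 6, h′(0) = 12.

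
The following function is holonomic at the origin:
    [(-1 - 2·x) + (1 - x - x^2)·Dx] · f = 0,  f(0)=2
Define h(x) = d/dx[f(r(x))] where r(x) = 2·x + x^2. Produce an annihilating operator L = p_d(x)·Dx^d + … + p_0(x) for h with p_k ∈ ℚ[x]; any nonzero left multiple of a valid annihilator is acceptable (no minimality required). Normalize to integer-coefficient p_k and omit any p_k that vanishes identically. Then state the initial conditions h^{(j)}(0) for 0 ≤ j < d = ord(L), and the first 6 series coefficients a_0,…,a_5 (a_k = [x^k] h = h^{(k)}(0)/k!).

L = (9 + 42·x + 105·x^2 + 164·x^3 + 141·x^4 + 60·x^5 + 10·x^6) + (-1 - 3·x + 9·x^2 + 39·x^3 + 55·x^4 + 39·x^5 + 14·x^6 + 2·x^7)·Dx  (order 1).
h: a_k = 4, 36, 192, 944, 4340, 19140, …
ICs: h(0) = 4.

f: a_k = 2, 2, 4, 6, 10, 16, …
Substitute x→r, Dx→(1/r')Dx; clear ⇒ L₀.
h₀' ⇒ L via d/dx closure of L₀.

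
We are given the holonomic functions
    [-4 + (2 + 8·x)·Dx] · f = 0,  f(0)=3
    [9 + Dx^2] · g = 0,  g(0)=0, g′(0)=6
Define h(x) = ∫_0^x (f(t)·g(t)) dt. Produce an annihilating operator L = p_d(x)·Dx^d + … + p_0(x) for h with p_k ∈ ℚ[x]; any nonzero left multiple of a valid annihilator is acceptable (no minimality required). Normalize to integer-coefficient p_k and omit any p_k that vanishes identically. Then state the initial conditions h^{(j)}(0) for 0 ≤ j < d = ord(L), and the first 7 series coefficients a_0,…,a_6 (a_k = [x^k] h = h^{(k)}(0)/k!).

f: a_k = 3, 6, -6, 12, -30, 84, -252, …
g: a_k = 0, 6, 0, -9, 0, 81/20, 0, …
Sym-product of L_f,L_g gives L₀ (≤ ord 2).
∫: right-multiply L₀ by Dx.
L = (21 + 72·x + 144·x^2)·Dx + (-4 - 16·x)·Dx^2 + (1 + 8·x + 16·x^2)·Dx^3  (order 3).
h: a_k = 0, 0, 9, 12, -63/4, 18/5, -759/40, …
ICs: h(0) = 0, h′(0) = 0, h′′(0) = 18.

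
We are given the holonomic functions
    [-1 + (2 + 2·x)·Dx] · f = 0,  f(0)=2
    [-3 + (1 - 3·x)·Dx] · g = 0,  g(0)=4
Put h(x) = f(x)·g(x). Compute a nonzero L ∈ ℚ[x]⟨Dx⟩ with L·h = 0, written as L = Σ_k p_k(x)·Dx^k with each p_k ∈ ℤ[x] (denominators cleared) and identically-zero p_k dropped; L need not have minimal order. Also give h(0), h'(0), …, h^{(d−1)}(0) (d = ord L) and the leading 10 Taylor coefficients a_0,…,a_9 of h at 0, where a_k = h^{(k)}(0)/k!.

f: a_k = 2, 1, -1/4, 1/8, -5/64, 7/128, -21/512, 33/1024, -429/16384, 715/32768, …
g: a_k = 4, 12, 36, 108, 324, 972, 2916, 8748, 26244, 78732, …
f·g: L₀ = L_f ⊗_s L_g, ord ≤ 1·1.
L = (7 + 3·x) + (-2 + 4·x + 6·x^2)·Dx  (order 1).
h: a_k = 8, 28, 83, 499/2, 11971/16, 71833/32, 861975/128, 5171883/256, 248249955/4096, 1489500445/8192, …
ICs: h(0) = 8.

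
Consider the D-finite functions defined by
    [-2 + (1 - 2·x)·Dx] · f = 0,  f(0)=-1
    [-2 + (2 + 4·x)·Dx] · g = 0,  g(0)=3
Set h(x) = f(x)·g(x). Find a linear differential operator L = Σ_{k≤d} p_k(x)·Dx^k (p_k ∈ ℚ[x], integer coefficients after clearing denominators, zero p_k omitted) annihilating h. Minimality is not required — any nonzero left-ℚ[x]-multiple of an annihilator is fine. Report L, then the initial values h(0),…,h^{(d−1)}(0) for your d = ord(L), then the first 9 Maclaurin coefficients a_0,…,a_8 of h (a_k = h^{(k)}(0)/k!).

f: a_k = -1, -2, -4, -8, -16, -32, -64, -128, -256, …
g: a_k = 3, 3, -3/2, 3/2, -15/8, 21/8, -63/16, 99/16, -1287/128, …
Product ⇒ symmetric product L₀, ord ≤ 1.
L = (3 + 2·x) + (-1 + 4·x^2)·Dx  (order 1).
h: a_k = -3, -9, -33/2, -69/2, -537/8, -1095/8, -4317/16, -8733/16, -138441/128, …
ICs: h(0) = -3.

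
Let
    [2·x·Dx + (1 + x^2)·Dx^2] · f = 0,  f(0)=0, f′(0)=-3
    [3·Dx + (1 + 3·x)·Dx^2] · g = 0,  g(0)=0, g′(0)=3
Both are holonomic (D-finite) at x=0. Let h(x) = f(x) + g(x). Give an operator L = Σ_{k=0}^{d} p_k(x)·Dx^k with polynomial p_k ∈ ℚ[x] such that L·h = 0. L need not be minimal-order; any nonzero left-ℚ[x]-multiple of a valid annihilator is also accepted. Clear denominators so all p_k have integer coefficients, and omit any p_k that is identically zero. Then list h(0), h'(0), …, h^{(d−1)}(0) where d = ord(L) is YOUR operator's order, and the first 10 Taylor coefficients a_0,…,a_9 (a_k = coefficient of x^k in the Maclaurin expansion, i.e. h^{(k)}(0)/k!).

f: a_k = 0, -3, 0, 1, 0, -3/5, 0, 3/7, 0, -1/3, …
g: a_k = 0, 3, -9/2, 9, -81/4, 243/5, -243/2, 2187/7, -6561/8, 2187, …
f+g: L₀ = lclm(L_f,L_g), ord ≤ 2+2.
L = (-6 - 54·x + 18·x^2 + 18·x^3)·Dx + (-20 - 12·x - 48·x^2 + 36·x^3 + 36·x^4)·Dx^2 + (-3 - 7·x + 6·x^2 + 2·x^3 + 9·x^4 + 9·x^5)·Dx^3  (order 3).
h: a_k = 0, 0, -9/2, 10, -81/4, 48, -243/2, 2190/7, -6561/8, 6560/3, …
ICs: h(0) = 0, h′(0) = 0, h′′(0) = -9.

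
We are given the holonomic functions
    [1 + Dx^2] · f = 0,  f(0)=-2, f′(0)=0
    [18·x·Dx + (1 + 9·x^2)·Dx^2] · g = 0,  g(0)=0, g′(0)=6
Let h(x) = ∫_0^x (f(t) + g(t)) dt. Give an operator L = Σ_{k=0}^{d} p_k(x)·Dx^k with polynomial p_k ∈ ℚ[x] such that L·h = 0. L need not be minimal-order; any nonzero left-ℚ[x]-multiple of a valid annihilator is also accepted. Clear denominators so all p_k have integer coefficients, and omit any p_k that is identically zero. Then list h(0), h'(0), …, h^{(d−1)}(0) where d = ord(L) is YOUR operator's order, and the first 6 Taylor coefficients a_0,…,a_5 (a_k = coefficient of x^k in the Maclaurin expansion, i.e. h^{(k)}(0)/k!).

f: a_k = -2, 0, 1, 0, -1/12, 0, …
g: a_k = 0, 6, 0, -18, 0, 486/5, …
Weyl lclm of L_f,L_g ⇒ L₀ (ord ≤ 4).
Integrate: L := L₀·Dx.
L = (-1926·x + 17820·x^3 + 1458·x^5)·Dx^2 + (-17 + 351·x^2 + 4617·x^4 + 729·x^6)·Dx^3 + (-1926·x + 17820·x^3 + 1458·x^5)·Dx^4 + (-17 + 351·x^2 + 4617·x^4 + 729·x^6)·Dx^5  (order 5).
h: a_k = 0, -2, 3, 1/3, -9/2, -1/60, …
ICs: h(0) = 0, h′(0) = -2, h′′(0) = 6, h′′′(0) = 2, h′′′′(0) = -108.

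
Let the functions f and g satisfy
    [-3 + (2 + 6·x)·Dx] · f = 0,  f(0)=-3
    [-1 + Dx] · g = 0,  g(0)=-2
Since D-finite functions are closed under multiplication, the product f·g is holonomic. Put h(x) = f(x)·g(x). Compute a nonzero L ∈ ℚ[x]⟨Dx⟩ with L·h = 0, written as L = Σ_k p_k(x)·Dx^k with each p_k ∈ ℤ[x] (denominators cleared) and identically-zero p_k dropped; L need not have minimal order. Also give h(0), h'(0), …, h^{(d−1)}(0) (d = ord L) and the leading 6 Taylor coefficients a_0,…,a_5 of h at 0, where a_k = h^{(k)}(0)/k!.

f: a_k = -3, -9/2, 27/8, -81/16, 1215/128, -5103/256, …
g: a_k = -2, -2, -1, -1/3, -1/12, -1/60, …
Sym-product of L_f,L_g gives L₀ (≤ ord 1).
L = (-5 - 6·x) + (2 + 6·x)·Dx  (order 1).
h: a_k = 6, 15, 21/4, 71/8, -671/64, 16157/640, …
ICs: h(0) = 6.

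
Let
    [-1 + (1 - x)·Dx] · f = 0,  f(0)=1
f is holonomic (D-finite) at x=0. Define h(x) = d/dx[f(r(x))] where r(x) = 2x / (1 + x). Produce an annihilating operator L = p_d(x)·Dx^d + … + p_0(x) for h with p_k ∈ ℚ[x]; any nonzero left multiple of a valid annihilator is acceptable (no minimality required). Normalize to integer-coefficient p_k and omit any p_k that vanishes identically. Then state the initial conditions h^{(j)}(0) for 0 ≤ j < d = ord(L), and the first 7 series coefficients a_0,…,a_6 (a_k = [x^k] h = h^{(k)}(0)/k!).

f: a_k = 1, 1, 1, 1, 1, 1, 1, …
Substitute x→r, Dx→(1/r')Dx; clear ⇒ L₀.
h=h₀': d/dx-closure on L₀ ⇒ L.
L = 2 + (-1 + x)·Dx  (order 1).
h: a_k = 2, 4, 6, 8, 10, 12, 14, …
ICs: h(0) = 2.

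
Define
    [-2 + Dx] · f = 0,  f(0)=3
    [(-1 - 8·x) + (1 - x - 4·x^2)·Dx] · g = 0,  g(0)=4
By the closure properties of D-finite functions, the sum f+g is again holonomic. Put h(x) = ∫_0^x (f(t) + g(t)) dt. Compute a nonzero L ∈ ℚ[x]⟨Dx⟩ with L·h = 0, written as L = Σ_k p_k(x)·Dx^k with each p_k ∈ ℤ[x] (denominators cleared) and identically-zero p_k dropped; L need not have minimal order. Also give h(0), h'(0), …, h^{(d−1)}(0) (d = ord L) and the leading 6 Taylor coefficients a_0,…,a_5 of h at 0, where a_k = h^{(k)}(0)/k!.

f: a_k = 3, 6, 6, 4, 2, 4/5, …
g: a_k = 4, 4, 20, 36, 116, 260, …
Weyl lclm of L_f,L_g ⇒ L₀ (ord ≤ 2).
h=∫₀ˣh₀: take L = L₀·Dx.
L = (16 + 20·x + 240·x^2 + 128·x^3)·Dx + (-6 - 32·x - 124·x^2 + 32·x^3 + 64·x^4)·Dx^2 + (-1 + 11·x + 2·x^2 - 48·x^3 - 32·x^4)·Dx^3  (order 3).
h: a_k = 0, 7, 5, 26/3, 10, 118/5, …
ICs: h(0) = 0, h′(0) = 7, h′′(0) = 10.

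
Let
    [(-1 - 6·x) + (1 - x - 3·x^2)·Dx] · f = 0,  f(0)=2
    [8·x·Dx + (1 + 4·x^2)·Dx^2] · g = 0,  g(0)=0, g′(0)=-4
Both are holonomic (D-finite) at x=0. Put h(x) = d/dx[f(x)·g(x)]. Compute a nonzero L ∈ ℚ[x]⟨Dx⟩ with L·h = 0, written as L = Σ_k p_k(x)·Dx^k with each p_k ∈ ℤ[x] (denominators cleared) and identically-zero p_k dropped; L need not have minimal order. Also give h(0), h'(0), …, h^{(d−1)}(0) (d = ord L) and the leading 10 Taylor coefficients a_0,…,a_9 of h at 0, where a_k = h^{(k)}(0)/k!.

L = (22 + 1032·x^2 + 1152·x^3 + 5184·x^4) + (13 + 86·x + 132·x^2 + 600·x^3 + 1152·x^4 + 3456·x^5)·Dx + (-3 - x - 35·x^2 + 44·x^3 + 16·x^4 + 192·x^5 + 432·x^6)·Dx^2  (order 2).
h: a_k = -8, -16, -64, -544/3, -2024/3, -8128/5, -63272/15, -1188928/105, -1086976/35, -692720/9, …
ICs: h(0) = -8, h′(0) = -16.

f: a_k = 2, 2, 8, 14, 38, 80, 194, 434, 1016, 2318, …
g: a_k = 0, -4, 0, 16/3, 0, -64/5, 0, 256/7, 0, -1024/9, …
h₀=f·g: eliminate ⇒ L₀, order ≤ 1·2.
h=h₀': d/dx-closure on L₀ ⇒ L.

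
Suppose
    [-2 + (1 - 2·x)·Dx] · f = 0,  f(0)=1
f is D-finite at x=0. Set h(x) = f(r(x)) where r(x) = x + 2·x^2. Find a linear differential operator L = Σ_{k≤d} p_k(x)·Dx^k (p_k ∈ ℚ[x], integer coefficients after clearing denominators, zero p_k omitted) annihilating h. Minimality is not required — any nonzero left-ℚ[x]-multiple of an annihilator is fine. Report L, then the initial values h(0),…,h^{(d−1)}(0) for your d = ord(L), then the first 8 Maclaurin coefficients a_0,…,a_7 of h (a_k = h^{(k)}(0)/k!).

f: a_k = 1, 2, 4, 8, 16, 32, 64, 128, …
L₀ from L_f via x↦r, Dx↦r'^{-1}Dx.
L = (2 + 8·x) + (-1 + 2·x + 4·x^2)·Dx  (order 1).
h: a_k = 1, 2, 8, 24, 80, 256, 832, 2688, …
ICs: h(0) = 1.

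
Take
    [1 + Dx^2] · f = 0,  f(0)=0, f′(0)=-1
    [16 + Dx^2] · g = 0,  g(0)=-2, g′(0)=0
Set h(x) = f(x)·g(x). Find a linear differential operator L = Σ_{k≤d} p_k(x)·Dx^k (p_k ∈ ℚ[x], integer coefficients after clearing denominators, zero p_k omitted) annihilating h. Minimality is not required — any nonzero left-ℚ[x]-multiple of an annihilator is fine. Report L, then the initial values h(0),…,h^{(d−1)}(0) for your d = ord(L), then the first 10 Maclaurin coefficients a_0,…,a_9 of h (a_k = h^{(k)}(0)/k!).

f: a_k = 0, -1, 0, 1/6, 0, -1/120, 0, 1/5040, 0, -1/362880, …
g: a_k = -2, 0, 16, 0, -64/3, 0, 512/45, 0, -1024/315, 0, …
h₀=f·g: eliminate ⇒ L₀, order ≤ 2·2.
L = 225 + 34·Dx^2 + Dx^4  (order 4).
h: a_k = 0, 2, 0, -49/3, 0, 1441/60, 0, -37969/2520, 0, 138103/25920, …
ICs: h(0) = 0, h′(0) = 2, h′′(0) = 0, h′′′(0) = -98.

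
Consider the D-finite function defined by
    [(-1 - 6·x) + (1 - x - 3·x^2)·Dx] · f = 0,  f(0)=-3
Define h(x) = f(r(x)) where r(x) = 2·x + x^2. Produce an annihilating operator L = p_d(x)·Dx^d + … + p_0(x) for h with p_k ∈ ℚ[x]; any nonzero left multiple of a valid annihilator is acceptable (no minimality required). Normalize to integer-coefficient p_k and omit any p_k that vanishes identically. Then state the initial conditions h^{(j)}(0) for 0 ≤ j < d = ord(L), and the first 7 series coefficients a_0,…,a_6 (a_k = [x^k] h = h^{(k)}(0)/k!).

L = (2 + 26·x + 36·x^2 + 12·x^3) + (-1 + 2·x + 13·x^2 + 12·x^3 + 3·x^4)·Dx  (order 1).
h: a_k = -3, -6, -51, -216, -1176, -5790, -29613, …
ICs: h(0) = -3.

f: a_k = -3, -3, -12, -21, -57, -120, -291, …
L₀ from L_f via x↦r, Dx↦r'^{-1}Dx.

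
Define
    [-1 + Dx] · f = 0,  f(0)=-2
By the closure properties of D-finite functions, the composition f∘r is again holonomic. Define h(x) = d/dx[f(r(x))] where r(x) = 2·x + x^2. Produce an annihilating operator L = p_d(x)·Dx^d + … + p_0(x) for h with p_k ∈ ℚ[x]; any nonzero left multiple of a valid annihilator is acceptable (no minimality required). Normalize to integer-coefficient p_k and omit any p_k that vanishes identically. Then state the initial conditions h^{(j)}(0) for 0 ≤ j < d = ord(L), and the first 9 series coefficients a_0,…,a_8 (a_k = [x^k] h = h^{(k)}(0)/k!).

f: a_k = -2, -2, -1, -1/3, -1/12, -1/60, -1/360, -1/2520, -1/20160, …
f∘r: x↦r, Dx↦Dx/r' in L_f ⇒ L₀.
Differentiate: ansatz ord ≤ ord L₀ ⇒ L.
L = (3 + 4·x + 2·x^2) + (-1 - x)·Dx  (order 1).
h: a_k = -4, -12, -20, -76/3, -26, -346/15, -814/45, -90/7, -5281/630, …
ICs: h(0) = -4.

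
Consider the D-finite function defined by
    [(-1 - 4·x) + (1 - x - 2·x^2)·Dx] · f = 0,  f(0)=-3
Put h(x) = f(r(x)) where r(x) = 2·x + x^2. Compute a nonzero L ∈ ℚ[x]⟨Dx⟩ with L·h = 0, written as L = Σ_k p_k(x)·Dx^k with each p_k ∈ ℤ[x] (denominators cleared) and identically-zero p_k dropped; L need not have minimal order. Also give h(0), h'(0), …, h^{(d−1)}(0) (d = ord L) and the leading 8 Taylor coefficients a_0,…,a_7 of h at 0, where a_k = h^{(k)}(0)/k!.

f: a_k = -3, -3, -9, -15, -33, -63, -129, -255, …
Substitute x→r, Dx→(1/r')Dx; clear ⇒ L₀.
L = (2 + 16·x + 8·x^2) + (-1 + 3·x + 6·x^2 + 2·x^3)·Dx  (order 1).
h: a_k = -3, -6, -39, -156, -717, -3162, -14103, -62712, …
ICs: h(0) = -3.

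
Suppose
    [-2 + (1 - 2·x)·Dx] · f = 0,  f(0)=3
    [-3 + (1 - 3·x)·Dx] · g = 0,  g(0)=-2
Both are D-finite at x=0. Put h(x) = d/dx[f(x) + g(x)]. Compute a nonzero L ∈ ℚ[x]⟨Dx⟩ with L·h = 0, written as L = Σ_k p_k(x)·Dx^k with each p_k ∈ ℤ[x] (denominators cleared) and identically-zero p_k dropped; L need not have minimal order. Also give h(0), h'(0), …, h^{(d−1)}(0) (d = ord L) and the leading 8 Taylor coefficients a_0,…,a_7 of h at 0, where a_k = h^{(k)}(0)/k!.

L = 36 + (-15 + 36·x)·Dx + (1 - 5·x + 6·x^2)·Dx^2  (order 2).
h: a_k = 0, -12, -90, -456, -1950, -7596, -27930, -98832, …
ICs: h(0) = 0, h′(0) = -12.

f: a_k = 3, 6, 12, 24, 48, 96, 192, 384, …
g: a_k = -2, -6, -18, -54, -162, -486, -1458, -4374, …
L₀ := lclm(L_f,L_g); ord L₀ ≤ 1+1.
h₀' ⇒ L via d/dx closure of L₀.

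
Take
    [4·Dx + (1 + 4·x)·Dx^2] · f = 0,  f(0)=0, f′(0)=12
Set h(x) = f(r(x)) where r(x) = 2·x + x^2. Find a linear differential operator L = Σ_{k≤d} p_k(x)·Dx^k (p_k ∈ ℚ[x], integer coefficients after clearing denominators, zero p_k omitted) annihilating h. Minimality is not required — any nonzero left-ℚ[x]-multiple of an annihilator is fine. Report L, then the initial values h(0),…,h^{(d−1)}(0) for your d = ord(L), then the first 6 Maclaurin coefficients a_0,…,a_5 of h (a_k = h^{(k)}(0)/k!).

f: a_k = 0, 12, -24, 64, -192, 3072/5, …
f∘r: x↦r, Dx↦Dx/r' in L_f ⇒ L₀.
L = (7 + 8·x + 4·x^2)·Dx + (1 + 9·x + 12·x^2 + 4·x^3)·Dx^2  (order 2).
h: a_k = 0, 24, -84, 416, -2328, 69504/5, …
ICs: h(0) = 0, h′(0) = 24.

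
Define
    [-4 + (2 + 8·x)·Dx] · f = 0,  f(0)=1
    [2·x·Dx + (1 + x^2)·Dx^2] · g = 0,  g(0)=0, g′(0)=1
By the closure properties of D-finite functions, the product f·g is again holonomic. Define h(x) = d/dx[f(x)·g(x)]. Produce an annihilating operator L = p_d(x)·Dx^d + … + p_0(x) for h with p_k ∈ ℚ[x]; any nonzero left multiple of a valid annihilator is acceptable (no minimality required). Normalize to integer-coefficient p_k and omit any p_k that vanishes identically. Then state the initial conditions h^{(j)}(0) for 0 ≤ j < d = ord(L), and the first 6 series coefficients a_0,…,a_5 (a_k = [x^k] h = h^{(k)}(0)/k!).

L = (-10 + 40·x + 98·x^2 - 24·x^3 - 12·x^4) + (13 + 66·x + 117·x^2 + 226·x^3 - 84·x^4 - 48·x^5)·Dx + (3 + 23·x + 42·x^2 - x^3 + 23·x^4 - 24·x^5 - 16·x^6)·Dx^2  (order 2).
h: a_k = 1, 4, -7, 40/3, -137/3, 812/5, …
ICs: h(0) = 1, h′(0) = 4.

f: a_k = 1, 2, -2, 4, -10, 28, …
g: a_k = 0, 1, 0, -1/3, 0, 1/5, …
Sym-product of L_f,L_g gives L₀ (≤ ord 2).
Derive L from L₀ (diff closure).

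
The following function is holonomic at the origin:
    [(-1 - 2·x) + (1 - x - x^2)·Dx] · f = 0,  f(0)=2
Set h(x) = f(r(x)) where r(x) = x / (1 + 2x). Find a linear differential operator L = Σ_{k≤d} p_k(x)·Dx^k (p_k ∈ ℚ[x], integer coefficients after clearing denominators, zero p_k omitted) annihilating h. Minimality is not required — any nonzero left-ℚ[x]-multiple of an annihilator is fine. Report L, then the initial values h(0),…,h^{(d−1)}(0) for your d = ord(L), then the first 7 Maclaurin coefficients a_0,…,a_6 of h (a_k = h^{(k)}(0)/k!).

L = (-1 - 4·x) + (1 + 5·x + 7·x^2 + 2·x^3)·Dx  (order 1).
h: a_k = 2, 2, 0, -2, 6, -16, 42, …
ICs: h(0) = 2.

f: a_k = 2, 2, 4, 6, 10, 16, 26, …
L₀ from L_f via x↦r, Dx↦r'^{-1}Dx.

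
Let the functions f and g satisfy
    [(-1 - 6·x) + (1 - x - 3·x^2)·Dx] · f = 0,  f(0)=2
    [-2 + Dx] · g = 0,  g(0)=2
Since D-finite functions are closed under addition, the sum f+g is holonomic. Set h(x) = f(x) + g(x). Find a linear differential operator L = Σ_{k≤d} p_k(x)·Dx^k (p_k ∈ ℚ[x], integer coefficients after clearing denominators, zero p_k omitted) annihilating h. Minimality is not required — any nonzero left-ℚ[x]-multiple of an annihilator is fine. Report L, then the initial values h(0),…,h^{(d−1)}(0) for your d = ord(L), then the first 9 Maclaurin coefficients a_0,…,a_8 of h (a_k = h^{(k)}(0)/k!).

L = (-12 - 16·x - 144·x^2 - 72·x^3) + (4 + 26·x + 74·x^2 - 24·x^3 - 36·x^4)·Dx + (1 - 9·x - x^2 + 30·x^3 + 18·x^4)·Dx^2  (order 2).
h: a_k = 4, 6, 12, 50/3, 118/3, 1208/15, 8738/45, 136726/315, 320044/315, …
ICs: h(0) = 4, h′(0) = 6.

f: a_k = 2, 2, 8, 14, 38, 80, 194, 434, 1016, …
g: a_k = 2, 4, 4, 8/3, 4/3, 8/15, 8/45, 16/315, 4/315, …
Sum ⇒ L₀ = lclm(L_f,L_g) in ℚ(x)⟨Dx⟩.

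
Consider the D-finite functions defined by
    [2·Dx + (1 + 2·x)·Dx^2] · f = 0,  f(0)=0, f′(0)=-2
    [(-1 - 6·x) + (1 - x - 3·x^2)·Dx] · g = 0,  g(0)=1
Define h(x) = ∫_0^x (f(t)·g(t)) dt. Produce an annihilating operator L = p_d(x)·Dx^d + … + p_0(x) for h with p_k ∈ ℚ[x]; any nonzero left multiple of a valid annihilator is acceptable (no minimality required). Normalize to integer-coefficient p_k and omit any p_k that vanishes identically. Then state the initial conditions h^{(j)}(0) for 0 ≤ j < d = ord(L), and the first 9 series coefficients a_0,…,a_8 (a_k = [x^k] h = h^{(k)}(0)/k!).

f: a_k = 0, -2, 2, -8/3, 4, -32/5, 32/3, -128/7, 32, …
g: a_k = 1, 1, 4, 7, 19, 40, 97, 217, 508, …
f·g: L₀ = L_f ⊗_s L_g, ord ≤ 2·1.
h=∫₀ˣh₀: take L = L₀·Dx.
L = (8 + 24·x)·Dx + (18·x + 30·x^2)·Dx^2 + (-1 - x + 5·x^2 + 6·x^3)·Dx^3  (order 3).
h: a_k = 0, 0, -1, 0, -13/6, -14/15, -278/45, -202/35, -2973/140, …
ICs: h(0) = 0, h′(0) = 0, h′′(0) = -2.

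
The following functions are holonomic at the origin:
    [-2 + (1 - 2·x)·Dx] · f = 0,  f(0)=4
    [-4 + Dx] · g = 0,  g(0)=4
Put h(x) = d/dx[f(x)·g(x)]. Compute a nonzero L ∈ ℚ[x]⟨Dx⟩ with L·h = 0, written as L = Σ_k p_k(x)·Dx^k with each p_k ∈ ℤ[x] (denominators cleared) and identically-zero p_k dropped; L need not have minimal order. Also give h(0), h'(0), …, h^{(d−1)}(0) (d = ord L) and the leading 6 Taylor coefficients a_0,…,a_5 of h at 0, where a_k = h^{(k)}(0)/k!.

L = (20 - 48·x + 32·x^2) + (-3 + 10·x - 8·x^2)·Dx  (order 1).
h: a_k = 96, 640, 2432, 7168, 55808/3, 677888/15, …
ICs: h(0) = 96.

f: a_k = 4, 8, 16, 32, 64, 128, …
g: a_k = 4, 16, 32, 128/3, 128/3, 512/15, …
Sym-product of L_f,L_g gives L₀ (≤ ord 1).
Derive L from L₀ (diff closure).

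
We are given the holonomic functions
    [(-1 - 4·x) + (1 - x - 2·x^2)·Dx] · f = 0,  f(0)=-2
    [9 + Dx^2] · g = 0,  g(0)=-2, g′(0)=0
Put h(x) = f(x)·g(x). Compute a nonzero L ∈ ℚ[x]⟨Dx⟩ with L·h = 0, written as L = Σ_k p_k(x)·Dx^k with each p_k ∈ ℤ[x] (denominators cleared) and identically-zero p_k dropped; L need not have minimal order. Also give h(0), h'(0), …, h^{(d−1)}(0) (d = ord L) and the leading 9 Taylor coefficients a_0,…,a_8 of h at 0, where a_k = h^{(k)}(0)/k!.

L = (-5 + 9·x + 18·x^2) + (2 + 8·x)·Dx + (-1 + x + 2·x^2)·Dx^2  (order 2).
h: a_k = 4, 4, -6, 2, 7/2, 15/2, 209/20, 509/20, 52641/1120, …
ICs: h(0) = 4, h′(0) = 4.

f: a_k = -2, -2, -6, -10, -22, -42, -86, -170, -342, …
g: a_k = -2, 0, 9, 0, -27/4, 0, 81/40, 0, -729/2240, …
L₀ := L_f ⊗_s L_g (sym. prod.), ord ≤ 2.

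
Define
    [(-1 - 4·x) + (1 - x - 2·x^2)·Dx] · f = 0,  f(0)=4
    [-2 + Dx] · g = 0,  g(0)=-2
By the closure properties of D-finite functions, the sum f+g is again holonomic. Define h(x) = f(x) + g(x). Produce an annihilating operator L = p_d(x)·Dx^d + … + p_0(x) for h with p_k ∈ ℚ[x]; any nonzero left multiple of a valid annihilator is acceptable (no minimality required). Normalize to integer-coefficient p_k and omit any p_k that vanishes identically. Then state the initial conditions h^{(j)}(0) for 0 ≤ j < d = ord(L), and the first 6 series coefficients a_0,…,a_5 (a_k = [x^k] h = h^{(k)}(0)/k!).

f: a_k = 4, 4, 12, 20, 44, 84, …
g: a_k = -2, -4, -4, -8/3, -4/3, -8/15, …
Sum ⇒ L₀ = lclm(L_f,L_g) in ℚ(x)⟨Dx⟩.
L = (-8 - 12·x - 72·x^2 - 32·x^3) + (2 + 20·x + 36·x^2 - 16·x^3 - 16·x^4)·Dx + (1 - 7·x + 16·x^3 + 8·x^4)·Dx^2  (order 2).
h: a_k = 2, 0, 8, 52/3, 128/3, 1252/15, …
ICs: h(0) = 2, h′(0) = 0.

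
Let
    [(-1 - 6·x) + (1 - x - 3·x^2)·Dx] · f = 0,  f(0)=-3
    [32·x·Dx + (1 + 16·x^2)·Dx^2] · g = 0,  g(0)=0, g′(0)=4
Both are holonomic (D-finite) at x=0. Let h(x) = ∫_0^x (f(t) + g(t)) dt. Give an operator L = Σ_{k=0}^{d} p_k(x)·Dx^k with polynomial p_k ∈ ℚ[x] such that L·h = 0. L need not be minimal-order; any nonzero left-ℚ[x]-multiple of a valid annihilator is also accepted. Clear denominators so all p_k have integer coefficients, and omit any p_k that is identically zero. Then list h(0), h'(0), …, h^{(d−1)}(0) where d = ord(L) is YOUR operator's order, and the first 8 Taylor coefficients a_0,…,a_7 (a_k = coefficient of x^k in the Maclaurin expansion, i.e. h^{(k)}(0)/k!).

L = (-128 + 512·x + 10560·x^2 + 25344·x^3 + 95904·x^4 + 41472·x^6)·Dx^2 + (37 + 208·x - 206·x^2 + 1476·x^3 + 24336·x^4 + 66528·x^5 + 6912·x^6 + 41472·x^7)·Dx^3 + (-4 - 21·x - 198·x^2 - 90·x^3 - 1775·x^4 + 4080·x^5 + 6336·x^6 + 2304·x^7 + 6912·x^8)·Dx^4  (order 4).
h: a_k = 0, -3, 1/2, -4, -127/12, -57/5, 212/15, -291/7, …
ICs: h(0) = 0, h′(0) = -3, h′′(0) = 1, h′′′(0) = -24.

f: a_k = -3, -3, -12, -21, -57, -120, -291, -651, …
g: a_k = 0, 4, 0, -64/3, 0, 1024/5, 0, -16384/7, …
L₀ := lclm(L_f,L_g); ord L₀ ≤ 1+2.
h=∫₀ˣh₀: take L = L₀·Dx.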